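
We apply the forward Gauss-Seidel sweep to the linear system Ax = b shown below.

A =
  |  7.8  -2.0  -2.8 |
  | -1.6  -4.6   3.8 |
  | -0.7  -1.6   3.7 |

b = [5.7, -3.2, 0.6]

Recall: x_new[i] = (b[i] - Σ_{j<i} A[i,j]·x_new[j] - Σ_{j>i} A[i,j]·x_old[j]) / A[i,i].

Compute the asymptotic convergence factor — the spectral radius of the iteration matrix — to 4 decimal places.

0.3858

Split A = D + L + U, D = diag(7.8, -4.6, 3.7).
GS T = -(D+L)⁻¹U: row 0 first, T[0,2] = -(-2.8)/(7.8) = +0.3590; later rows by forward substitution.
  T[0,:] = [+0.0000, +0.2564, +0.3590]
  T[1,:] = [+0.0000, -0.0892, +0.7012]
  T[2,:] = [+0.0000, +0.0099, +0.3711]
|roots of det(T-λI)|: 0.3858, 0.1039, 0.0000.
ρ = 0.3858; 0.3858 < 1, so it converges for any x₀.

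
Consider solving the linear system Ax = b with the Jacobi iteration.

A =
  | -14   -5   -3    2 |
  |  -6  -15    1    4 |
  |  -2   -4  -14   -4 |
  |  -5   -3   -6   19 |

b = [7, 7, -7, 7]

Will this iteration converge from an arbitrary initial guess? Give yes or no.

yes

A = D + L + U where D = diag(-14, -15, -14, 19).
Jacobi: T = -D⁻¹(L+U), T[3,2] = -(-6)/(19) = +0.3158; T[3,3] = 0.
  T[0,:] = [+0.0000 -0.3571 -0.2143 +0.1429]
  T[1,:] = [-0.4000 +0.0000 +0.0667 +0.2667]
  T[2,:] = [-0.1429 -0.2857 +0.0000 -0.2857]
  T[3,:] = [+0.2632 +0.1579 +0.3158 +0.0000]
|eigenvalues of T|: 0.5820, 0.3567, 0.3384, 0.3384.
ρ(T) = max|λ| = 0.5820; 0.5820 < 1, so it converges for any x₀.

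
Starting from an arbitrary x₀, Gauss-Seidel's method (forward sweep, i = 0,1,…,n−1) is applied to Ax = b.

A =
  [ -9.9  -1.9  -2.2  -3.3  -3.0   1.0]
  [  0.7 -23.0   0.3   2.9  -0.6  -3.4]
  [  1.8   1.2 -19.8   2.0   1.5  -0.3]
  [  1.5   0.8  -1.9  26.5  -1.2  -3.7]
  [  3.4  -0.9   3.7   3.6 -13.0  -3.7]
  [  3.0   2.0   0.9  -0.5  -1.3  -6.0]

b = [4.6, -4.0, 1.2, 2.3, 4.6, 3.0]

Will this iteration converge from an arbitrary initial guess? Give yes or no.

yes

Diagonal D = diag(-9.9, -23, -19.8, 26.5, -13, -6); L, U strict lower/upper.
Gauss-Seidel: T = -(D+L)⁻¹U, row 0 first, T[0,4] = -(-3)/(-9.9) = -0.3030; later rows by forward substitution.
  T[0,:] = [+0.0000, -0.1919, -0.2222, -0.3333, -0.3030, +0.1010]
  T[1,:] = [+0.0000, -0.0058, +0.0063, +0.1159, -0.0353, -0.1448]
  T[2,:] = [+0.0000, -0.0178, -0.0198, +0.0777, +0.0461, -0.0147]
  T[3,:] = [+0.0000, +0.0098, +0.0110, +0.0209, +0.0668, +0.1372]
  T[4,:] = [+0.0000, -0.0522, -0.0612, -0.0673, -0.0452, -0.2144]
  T[5,:] = [+0.0000, -0.0901, -0.0997, -0.1035, -0.1521, +0.0351]
moduli |λ_i(T)| = 0.2217, 0.1796, 0.0991, 0.0991, 0.0042, 0.0000.
spectral radius ρ = 0.2217; 0.2217 < 1, so it converges for any x₀.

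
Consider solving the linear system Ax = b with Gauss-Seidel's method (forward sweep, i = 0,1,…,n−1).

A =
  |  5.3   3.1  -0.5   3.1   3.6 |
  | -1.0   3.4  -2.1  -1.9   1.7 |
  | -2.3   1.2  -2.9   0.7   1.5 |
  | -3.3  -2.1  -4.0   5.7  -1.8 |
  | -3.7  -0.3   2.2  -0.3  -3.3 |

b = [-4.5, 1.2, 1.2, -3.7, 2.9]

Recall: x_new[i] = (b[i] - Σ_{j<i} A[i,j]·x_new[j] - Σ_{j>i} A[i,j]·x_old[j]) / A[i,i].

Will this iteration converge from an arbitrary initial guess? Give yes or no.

Diagonal D = diag(5.3, 3.4, -2.9, 5.7, -3.3); L, U strict lower/upper.
Gauss-Seidel: T = -(D+L)⁻¹U, row 0 first, T[0,1] = -(3.1)/(5.3) = -0.5849; later rows by forward substitution.
  T[0,:] = [+0.0000 -0.5849 +0.0943 -0.5849 -0.6792]
  T[1,:] = [+0.0000 -0.1720 +0.6454 +0.3868 -0.6998]
  T[2,:] = [+0.0000 +0.3927 +0.1922 +0.8653 +0.7664]
  T[3,:] = [+0.0000 -0.1264 +0.4273 +0.4111 +0.2025]
  T[4,:] = [+0.0000 +0.9447 -0.0751 +1.1601 +1.3177]
moduli |λ_i(T)| = 1.6966, 0.6075, 0.6075, 0.0493, 0.0000.
spectral radius ρ = 1.6966; 1.6966 > 1: divergent.

no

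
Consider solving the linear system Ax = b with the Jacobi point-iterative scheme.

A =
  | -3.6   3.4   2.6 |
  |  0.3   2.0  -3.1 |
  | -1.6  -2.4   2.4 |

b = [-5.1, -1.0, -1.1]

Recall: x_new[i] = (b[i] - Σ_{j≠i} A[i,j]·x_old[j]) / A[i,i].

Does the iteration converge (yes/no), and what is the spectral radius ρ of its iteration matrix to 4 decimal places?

Write A = D+L+U with D = diag(-3.6, 2, 2.4).
T_J = -D⁻¹(L+U): T[2,0] = -(-1.6)/(2.4) = +0.6667; T[2,2] = 0.
  T[0,:] = [+0.0000 +0.9444 +0.7222]
  T[1,:] = [-0.1500 +0.0000 +1.5500]
  T[2,:] = [+0.6667 +1.0000 +0.0000]
|roots of det(T-λI)|: 1.5636, 1.0190, 0.5445.
ρ(T) = max|λ| = 1.5636; 1.5636 > 1, so it fails to converge.

no, ρ = 1.5636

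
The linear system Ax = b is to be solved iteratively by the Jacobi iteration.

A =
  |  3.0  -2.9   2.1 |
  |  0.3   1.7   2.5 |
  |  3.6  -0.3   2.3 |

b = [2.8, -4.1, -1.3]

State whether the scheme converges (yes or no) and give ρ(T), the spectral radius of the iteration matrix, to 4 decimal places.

no, ρ = 1.4943

Let D = diag(3, 1.7, 2.3); L, U the strict triangles.
Jacobi T = -D⁻¹(L+U): T[2,0] = -(3.6)/(2.3) = -1.5652; T[2,2] = 0.
  T[0,:] = [+0.0000  +0.9667  -0.7000]
  T[1,:] = [-0.1765  +0.0000  -1.4706]
  T[2,:] = [-1.5652  +0.1304  +0.0000]
moduli |λ_i(T)| = 1.4943, 1.2247, 1.2247.
ρ(T) = max|λ| = 1.4943; 1.4943 > 1, so it fails to converge.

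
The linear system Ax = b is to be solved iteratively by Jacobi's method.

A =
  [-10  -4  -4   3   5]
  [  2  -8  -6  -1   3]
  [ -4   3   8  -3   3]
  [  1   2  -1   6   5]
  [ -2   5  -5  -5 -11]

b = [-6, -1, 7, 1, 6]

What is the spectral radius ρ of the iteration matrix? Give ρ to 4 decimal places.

1.2539

Write A = D+L+U with D = diag(-10, -8, 8, 6, -11).
Jacobi T = -D⁻¹(L+U): T[0,3] = -(3)/(-10) = +0.3000; T[0,0] = 0.
  T[0,:] = [+0.0000  -0.4000  -0.4000  +0.3000  +0.5000]
  T[1,:] = [+0.2500  +0.0000  -0.7500  -0.1250  +0.3750]
  T[2,:] = [+0.5000  -0.3750  +0.0000  +0.3750  -0.3750]
  T[3,:] = [-0.1667  -0.3333  +0.1667  +0.0000  -0.8333]
  T[4,:] = [-0.1818  +0.4545  -0.4545  -0.4545  +0.0000]
moduli |λ_i(T)| = 1.2539, 0.6728, 0.6728, 0.5523, 0.1160.
ρ(T) = max|λ| = 1.2539; 1.2539 > 1: divergent.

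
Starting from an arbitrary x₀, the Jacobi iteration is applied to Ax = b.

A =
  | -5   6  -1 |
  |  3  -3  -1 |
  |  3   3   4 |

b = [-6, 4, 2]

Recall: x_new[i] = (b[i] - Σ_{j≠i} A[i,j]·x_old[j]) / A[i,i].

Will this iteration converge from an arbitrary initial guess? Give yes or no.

no

Write A = D+L+U with D = diag(-5, -3, 4).
Jacobi: T = -D⁻¹(L+U), T[2,1] = -(3)/(4) = -0.7500; T[2,2] = 0.
  T[0,:] = [+0.0000  +1.2000  -0.2000]
  T[1,:] = [+1.0000  +0.0000  -0.3333]
  T[2,:] = [-0.7500  -0.7500  +0.0000]
|λ(T)| sorted: 1.3872, 1.0895, 0.2977.
ρ(T) = max|λ| = 1.3872; 1.3872 > 1: divergent.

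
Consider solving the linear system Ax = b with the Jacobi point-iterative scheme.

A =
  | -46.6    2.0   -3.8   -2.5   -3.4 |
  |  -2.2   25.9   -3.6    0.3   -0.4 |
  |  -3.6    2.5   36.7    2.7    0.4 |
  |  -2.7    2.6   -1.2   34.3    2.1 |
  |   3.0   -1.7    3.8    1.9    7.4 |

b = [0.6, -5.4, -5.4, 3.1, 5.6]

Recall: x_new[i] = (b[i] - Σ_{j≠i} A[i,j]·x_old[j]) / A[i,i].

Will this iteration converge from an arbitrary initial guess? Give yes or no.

Let D = diag(-46.6, 25.9, 36.7, 34.3, 7.4); L, U the strict triangles.
Jacobi T = -D⁻¹(L+U): T[4,2] = -(3.8)/(7.4) = -0.5135; T[4,4] = 0.
  T[0,:] = [+0.0000 +0.0429 -0.0815 -0.0536 -0.0730]
  T[1,:] = [+0.0849 +0.0000 +0.1390 -0.0116 +0.0154]
  T[2,:] = [+0.0981 -0.0681 +0.0000 -0.0736 -0.0109]
  T[3,:] = [+0.0787 -0.0758 +0.0350 +0.0000 -0.0612]
  T[4,:] = [-0.4054 +0.2297 -0.5135 -0.2568 +0.0000]
|λ(T)| sorted: 0.2071, 0.1386, 0.1004, 0.1004, 0.0778.
spectral radius ρ = 0.2071; 0.2071 < 1 ⇒ converges.

yes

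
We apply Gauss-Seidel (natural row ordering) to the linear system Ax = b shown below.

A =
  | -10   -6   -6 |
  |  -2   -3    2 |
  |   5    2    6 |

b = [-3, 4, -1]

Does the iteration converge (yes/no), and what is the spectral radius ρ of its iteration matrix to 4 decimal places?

yes, ρ = 0.9105

Diagonal D = diag(-10, -3, 6); L, U strict lower/upper.
T_GS = -(D+L)⁻¹U: row 0 first, T[0,2] = -(-6)/(-10) = -0.6000; later rows by forward substitution.
  T[0,:] = [+0.0000 -0.6000 -0.6000]
  T[1,:] = [+0.0000 +0.4000 +1.0667]
  T[2,:] = [+0.0000 +0.3667 +0.1444]
|λ(T)| sorted: 0.9105, 0.3661, 0.0000.
ρ = 0.9105; 0.9105 < 1, so it converges for any x₀.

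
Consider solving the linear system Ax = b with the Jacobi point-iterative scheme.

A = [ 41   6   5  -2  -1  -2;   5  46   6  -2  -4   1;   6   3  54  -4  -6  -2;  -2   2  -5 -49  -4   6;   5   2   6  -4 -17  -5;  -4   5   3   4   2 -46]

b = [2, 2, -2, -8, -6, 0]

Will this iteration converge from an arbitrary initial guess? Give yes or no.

yes

Write A = D+L+U with D = diag(41, 46, 54, -49, -17, -46).
T_J = -D⁻¹(L+U): T[2,0] = -(6)/(54) = -0.1111; T[2,2] = 0.
  T[0,:] = [+0.0000 -0.1463 -0.1220 +0.0488 +0.0244 +0.0488]
  T[1,:] = [-0.1087 +0.0000 -0.1304 +0.0435 +0.0870 -0.0217]
  T[2,:] = [-0.1111 -0.0556 +0.0000 +0.0741 +0.1111 +0.0370]
  T[3,:] = [-0.0408 +0.0408 -0.1020 +0.0000 -0.0816 +0.1224]
  T[4,:] = [+0.2941 +0.1176 +0.3529 -0.2353 +0.0000 -0.2941]
  T[5,:] = [-0.0870 +0.1087 +0.0652 +0.0870 +0.0435 +0.0000]
|eigenvalues of T|: 0.3873, 0.1773, 0.1773, 0.1598, 0.0753, 0.0236.
spectral radius ρ = 0.3873; 0.3873 < 1: convergent.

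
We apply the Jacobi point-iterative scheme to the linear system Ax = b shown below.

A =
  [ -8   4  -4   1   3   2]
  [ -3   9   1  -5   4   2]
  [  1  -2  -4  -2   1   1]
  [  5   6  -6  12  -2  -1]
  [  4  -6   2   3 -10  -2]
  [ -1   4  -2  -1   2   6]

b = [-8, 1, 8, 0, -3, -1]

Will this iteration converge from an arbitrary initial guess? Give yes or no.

Split A = D + L + U, D = diag(-8, 9, -4, 12, -10, 6).
Jacobi: T = -D⁻¹(L+U), T[3,1] = -(6)/(12) = -0.5000; T[3,3] = 0.
  T[0,:] = [+0.0000, +0.5000, -0.5000, +0.1250, +0.3750, +0.2500]
  T[1,:] = [+0.3333, +0.0000, -0.1111, +0.5556, -0.4444, -0.2222]
  T[2,:] = [+0.2500, -0.5000, +0.0000, -0.5000, +0.2500, +0.2500]
  T[3,:] = [-0.4167, -0.5000, +0.5000, +0.0000, +0.1667, +0.0833]
  T[4,:] = [+0.4000, -0.6000, +0.2000, +0.3000, +0.0000, -0.2000]
  T[5,:] = [+0.1667, -0.6667, +0.3333, +0.1667, -0.3333, +0.0000]
eigenvalue magnitudes: 1.1402, 0.7367, 0.7367, 0.4752, 0.1750, 0.0587.
spectral radius ρ = 1.1402; 1.1402 > 1 ⇒ diverges.

no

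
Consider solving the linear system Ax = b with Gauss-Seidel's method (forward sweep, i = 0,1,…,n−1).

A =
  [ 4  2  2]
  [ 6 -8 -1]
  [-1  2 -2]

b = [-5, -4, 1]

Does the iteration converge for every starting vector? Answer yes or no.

A = D + L + U where D = diag(4, -8, -2).
GS T = -(D+L)⁻¹U: row 0 first, T[0,2] = -(2)/(4) = -0.5000; later rows by forward substitution.
  T[0,:] = [+0.0000, -0.5000, -0.5000]
  T[1,:] = [+0.0000, -0.3750, -0.5000]
  T[2,:] = [+0.0000, -0.1250, -0.2500]
|eigenvalues of T|: 0.5702, 0.0548, 0.0000.
ρ(T) = max|λ| = 0.5702; 0.5702 < 1: convergent.

yes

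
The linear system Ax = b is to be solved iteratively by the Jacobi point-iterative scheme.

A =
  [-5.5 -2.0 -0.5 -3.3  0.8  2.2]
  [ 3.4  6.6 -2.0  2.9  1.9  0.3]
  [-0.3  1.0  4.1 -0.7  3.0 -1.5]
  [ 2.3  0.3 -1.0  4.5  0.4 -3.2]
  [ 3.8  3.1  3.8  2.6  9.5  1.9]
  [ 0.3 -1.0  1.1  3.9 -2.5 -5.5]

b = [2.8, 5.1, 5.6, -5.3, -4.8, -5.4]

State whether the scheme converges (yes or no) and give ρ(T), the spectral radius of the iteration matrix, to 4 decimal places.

no, ρ = 1.1237

Split A = D + L + U, D = diag(-5.5, 6.6, 4.1, 4.5, 9.5, -5.5).
Jacobi: T = -D⁻¹(L+U), T[4,1] = -(3.1)/(9.5) = -0.3263; T[4,4] = 0.
  T[0,:] = [+0.0000 -0.3636 -0.0909 -0.6000 +0.1455 +0.4000]
  T[1,:] = [-0.5152 +0.0000 +0.3030 -0.4394 -0.2879 -0.0455]
  T[2,:] = [+0.0732 -0.2439 +0.0000 +0.1707 -0.7317 +0.3659]
  T[3,:] = [-0.5111 -0.0667 +0.2222 +0.0000 -0.0889 +0.7111]
  T[4,:] = [-0.4000 -0.3263 -0.4000 -0.2737 +0.0000 -0.2000]
  T[5,:] = [+0.0545 -0.1818 +0.2000 +0.7091 -0.4545 +0.0000]
moduli |λ_i(T)| = 1.1237, 0.9045, 0.9045, 0.5207, 0.5207, 0.3320.
spectral radius ρ = 1.1237; 1.1237 > 1, so it fails to converge.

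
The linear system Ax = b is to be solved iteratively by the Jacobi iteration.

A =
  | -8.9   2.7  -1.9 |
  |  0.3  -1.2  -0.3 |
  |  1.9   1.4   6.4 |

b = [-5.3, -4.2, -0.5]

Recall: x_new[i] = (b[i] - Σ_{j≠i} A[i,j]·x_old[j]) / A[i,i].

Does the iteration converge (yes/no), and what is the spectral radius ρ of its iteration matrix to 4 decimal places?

A = D + L + U where D = diag(-8.9, -1.2, 6.4).
Jacobi T = -D⁻¹(L+U): T[1,2] = -(-0.3)/(-1.2) = -0.2500; T[1,1] = 0.
  T[0,:] = [+0.0000  +0.3034  -0.2135]
  T[1,:] = [+0.2500  +0.0000  -0.2500]
  T[2,:] = [-0.2969  -0.2188  +0.0000]
|roots of det(T-λI)|: 0.5107, 0.2587, 0.2587.
ρ = 0.5107; 0.5107 < 1 ⇒ converges.

yes, ρ = 0.5107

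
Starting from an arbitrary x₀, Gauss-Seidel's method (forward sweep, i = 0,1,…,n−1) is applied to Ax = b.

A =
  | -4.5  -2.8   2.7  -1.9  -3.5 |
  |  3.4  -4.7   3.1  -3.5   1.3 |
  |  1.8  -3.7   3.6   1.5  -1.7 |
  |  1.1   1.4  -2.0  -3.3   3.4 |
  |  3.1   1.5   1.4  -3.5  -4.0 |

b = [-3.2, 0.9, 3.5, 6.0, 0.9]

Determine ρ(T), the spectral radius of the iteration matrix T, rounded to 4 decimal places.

Split A = D + L + U, D = diag(-4.5, -4.7, 3.6, -3.3, -4).
GS T = -(D+L)⁻¹U: row 0 first, T[0,1] = -(-2.8)/(-4.5) = -0.6222; later rows by forward substitution.
  T[0,:] = [+0.0000 -0.6222 +0.6000 -0.4222 -0.7778]
  T[1,:] = [+0.0000 -0.4501 +1.0936 -1.0501 -0.2861]
  T[2,:] = [+0.0000 -0.1515 +0.8240 -1.2848 +0.5671]
  T[3,:] = [+0.0000 -0.3065 +0.1646 +0.1924 +0.3060]
  T[4,:] = [+0.0000 -0.4358 +1.0195 -1.3391 -0.7793]
|roots of det(T-λI)|: 1.2556, 0.7987, 0.3690, 0.3690, 0.0000.
ρ(T) = max|λ| = 1.2556; 1.2556 > 1, so it fails to converge.

1.2556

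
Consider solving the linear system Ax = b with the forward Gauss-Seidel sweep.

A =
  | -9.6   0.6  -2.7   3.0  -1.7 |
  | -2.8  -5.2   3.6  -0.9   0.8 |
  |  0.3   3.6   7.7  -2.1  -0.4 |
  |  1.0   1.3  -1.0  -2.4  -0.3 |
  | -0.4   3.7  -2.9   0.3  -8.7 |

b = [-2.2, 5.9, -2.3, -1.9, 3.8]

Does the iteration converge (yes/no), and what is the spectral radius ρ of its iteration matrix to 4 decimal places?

Let D = diag(-9.6, -5.2, 7.7, -2.4, -8.7); L, U the strict triangles.
Gauss-Seidel: T = -(D+L)⁻¹U, row 0 first, T[0,1] = -(0.6)/(-9.6) = +0.0625; later rows by forward substitution.
  T[0,:] = [+0.0000 +0.0625 -0.2813 +0.3125 -0.1771]
  T[1,:] = [+0.0000 -0.0337 +0.8438 -0.3413 +0.2492]
  T[2,:] = [+0.0000 +0.0133 -0.3835 +0.4201 -0.0577]
  T[3,:] = [+0.0000 +0.0023 +0.4996 -0.2297 -0.0398]
  T[4,:] = [+0.0000 -0.0215 +0.5168 -0.3075 +0.1320]
|eigenvalues of T|: 0.7653, 0.1273, 0.1273, 0.0055, 0.0000.
ρ = 0.7653; 0.7653 < 1, so it converges for any x₀.

yes, ρ = 0.7653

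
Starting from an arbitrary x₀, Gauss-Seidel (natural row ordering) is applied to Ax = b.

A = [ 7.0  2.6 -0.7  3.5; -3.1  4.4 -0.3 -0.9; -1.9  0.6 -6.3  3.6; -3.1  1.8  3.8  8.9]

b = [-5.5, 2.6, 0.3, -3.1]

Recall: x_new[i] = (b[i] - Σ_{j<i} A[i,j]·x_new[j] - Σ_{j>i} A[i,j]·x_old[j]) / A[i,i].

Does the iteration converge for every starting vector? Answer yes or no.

yes

Write A = D+L+U with D = diag(7, 4.4, -6.3, 8.9).
T_GS = -(D+L)⁻¹U: row 0 first, T[0,2] = -(-0.7)/(7) = +0.1000; later rows by forward substitution.
  T[0,:] = [+0.0000, -0.3714, +0.1000, -0.5000]
  T[1,:] = [+0.0000, -0.2617, +0.1386, -0.1477]
  T[2,:] = [+0.0000, +0.0871, -0.0170, +0.7082]
  T[3,:] = [+0.0000, -0.1136, +0.0140, -0.4466]
|roots of det(T-λI)|: 0.5863, 0.0927, 0.0927, 0.0000.
spectral radius ρ = 0.5863; 0.5863 < 1, so it converges for any x₀.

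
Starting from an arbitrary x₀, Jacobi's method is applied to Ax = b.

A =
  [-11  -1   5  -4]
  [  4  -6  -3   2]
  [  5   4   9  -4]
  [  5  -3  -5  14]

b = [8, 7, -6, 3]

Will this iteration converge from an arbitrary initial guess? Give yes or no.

Split A = D + L + U, D = diag(-11, -6, 9, 14).
T_J = -D⁻¹(L+U): T[2,3] = -(-4)/(9) = +0.4444; T[2,2] = 0.
  T[0,:] = [+0.0000 -0.0909 +0.4545 -0.3636]
  T[1,:] = [+0.6667 +0.0000 -0.5000 +0.3333]
  T[2,:] = [-0.5556 -0.4444 +0.0000 +0.4444]
  T[3,:] = [-0.3571 +0.2143 +0.3571 +0.0000]
eigenvalue magnitudes: 0.8477, 0.5415, 0.5415, 0.2709.
spectral radius ρ = 0.8477; 0.8477 < 1 ⇒ converges.

yes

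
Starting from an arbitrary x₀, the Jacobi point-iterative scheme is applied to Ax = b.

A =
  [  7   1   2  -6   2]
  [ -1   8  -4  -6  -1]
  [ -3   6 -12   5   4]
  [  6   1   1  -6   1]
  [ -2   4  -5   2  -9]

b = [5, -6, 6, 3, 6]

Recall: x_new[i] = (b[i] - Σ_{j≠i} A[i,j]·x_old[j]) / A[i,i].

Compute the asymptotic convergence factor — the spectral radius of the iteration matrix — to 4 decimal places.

Diagonal D = diag(7, 8, -12, -6, -9); L, U strict lower/upper.
T_J = -D⁻¹(L+U): T[3,0] = -(6)/(-6) = +1.0000; T[3,3] = 0.
  T[0,:] = [+0.0000  -0.1429  -0.2857  +0.8571  -0.2857]
  T[1,:] = [+0.1250  +0.0000  +0.5000  +0.7500  +0.1250]
  T[2,:] = [-0.2500  +0.5000  +0.0000  +0.4167  +0.3333]
  T[3,:] = [+1.0000  +0.1667  +0.1667  +0.0000  +0.1667]
  T[4,:] = [-0.2222  +0.4444  -0.5556  +0.2222  +0.0000]
moduli |λ_i(T)| = 1.1434, 0.8094, 0.8094, 0.2877, 0.1643.
spectral radius ρ = 1.1434; 1.1434 > 1: divergent.

1.1434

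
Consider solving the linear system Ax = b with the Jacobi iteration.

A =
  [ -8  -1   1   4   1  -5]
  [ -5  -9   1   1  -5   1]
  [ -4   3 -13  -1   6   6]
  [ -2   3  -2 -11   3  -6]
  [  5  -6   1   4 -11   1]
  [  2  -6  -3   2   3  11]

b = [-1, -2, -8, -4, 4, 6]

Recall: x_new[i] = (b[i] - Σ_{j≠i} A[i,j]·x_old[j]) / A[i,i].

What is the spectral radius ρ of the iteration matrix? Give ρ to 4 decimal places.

1.1216

A = D + L + U where D = diag(-8, -9, -13, -11, -11, 11).
Jacobi T = -D⁻¹(L+U): T[1,5] = -(1)/(-9) = +0.1111; T[1,1] = 0.
  T[0,:] = [+0.0000  -0.1250  +0.1250  +0.5000  +0.1250  -0.6250]
  T[1,:] = [-0.5556  +0.0000  +0.1111  +0.1111  -0.5556  +0.1111]
  T[2,:] = [-0.3077  +0.2308  +0.0000  -0.0769  +0.4615  +0.4615]
  T[3,:] = [-0.1818  +0.2727  -0.1818  +0.0000  +0.2727  -0.5455]
  T[4,:] = [+0.4545  -0.5455  +0.0909  +0.3636  +0.0000  +0.0909]
  T[5,:] = [-0.1818  +0.5455  +0.2727  -0.1818  -0.2727  +0.0000]
moduli |λ_i(T)| = 1.1216, 0.8622, 0.5026, 0.5026, 0.1656, 0.1656.
ρ = 1.1216; 1.1216 > 1 ⇒ diverges.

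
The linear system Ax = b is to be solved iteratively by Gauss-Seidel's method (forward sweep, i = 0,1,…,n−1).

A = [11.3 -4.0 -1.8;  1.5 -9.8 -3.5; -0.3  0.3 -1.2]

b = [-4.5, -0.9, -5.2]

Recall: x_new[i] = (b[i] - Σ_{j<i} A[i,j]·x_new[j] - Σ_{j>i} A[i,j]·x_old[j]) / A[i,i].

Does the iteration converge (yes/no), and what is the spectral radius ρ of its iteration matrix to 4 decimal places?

yes, ρ = 0.2155

Write A = D+L+U with D = diag(11.3, -9.8, -1.2).
T_GS = -(D+L)⁻¹U: row 0 first, T[0,2] = -(-1.8)/(11.3) = +0.1593; later rows by forward substitution.
  T[0,:] = [+0.0000, +0.3540, +0.1593]
  T[1,:] = [+0.0000, +0.0542, -0.3328]
  T[2,:] = [+0.0000, -0.0750, -0.1230]
|roots of det(T-λI)|: 0.2155, 0.1467, 0.0000.
spectral radius ρ = 0.2155; 0.2155 < 1 ⇒ converges.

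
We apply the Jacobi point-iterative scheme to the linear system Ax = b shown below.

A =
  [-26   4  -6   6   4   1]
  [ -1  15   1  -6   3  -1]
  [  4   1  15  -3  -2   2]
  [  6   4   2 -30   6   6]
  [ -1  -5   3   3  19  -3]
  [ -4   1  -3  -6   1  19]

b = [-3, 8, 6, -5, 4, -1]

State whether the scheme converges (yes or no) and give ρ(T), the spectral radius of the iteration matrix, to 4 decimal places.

yes, ρ = 0.5374

Diagonal D = diag(-26, 15, 15, -30, 19, 19); L, U strict lower/upper.
Jacobi T = -D⁻¹(L+U): T[4,0] = -(-1)/(19) = +0.0526; T[4,4] = 0.
  T[0,:] = [+0.0000  +0.1538  -0.2308  +0.2308  +0.1538  +0.0385]
  T[1,:] = [+0.0667  +0.0000  -0.0667  +0.4000  -0.2000  +0.0667]
  T[2,:] = [-0.2667  -0.0667  +0.0000  +0.2000  +0.1333  -0.1333]
  T[3,:] = [+0.2000  +0.1333  +0.0667  +0.0000  +0.2000  +0.2000]
  T[4,:] = [+0.0526  +0.2632  -0.1579  -0.1579  +0.0000  +0.1579]
  T[5,:] = [+0.2105  -0.0526  +0.1579  +0.3158  -0.0526  +0.0000]
eigenvalue magnitudes: 0.5374, 0.3594, 0.3380, 0.3380, 0.1323, 0.1030.
spectral radius ρ = 0.5374; 0.5374 < 1 ⇒ converges.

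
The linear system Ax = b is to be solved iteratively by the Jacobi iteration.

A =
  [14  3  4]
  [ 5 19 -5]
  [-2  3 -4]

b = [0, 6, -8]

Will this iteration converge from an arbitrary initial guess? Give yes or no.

Split A = D + L + U, D = diag(14, 19, -4).
Jacobi: T = -D⁻¹(L+U), T[0,1] = -(3)/(14) = -0.2143; T[0,0] = 0.
  T[0,:] = [+0.0000  -0.2143  -0.2857]
  T[1,:] = [-0.2632  +0.0000  +0.2632]
  T[2,:] = [-0.5000  +0.7500  +0.0000]
moduli |λ_i(T)| = 0.7173, 0.4622, 0.2552.
ρ = 0.7173; 0.7173 < 1: convergent.

yes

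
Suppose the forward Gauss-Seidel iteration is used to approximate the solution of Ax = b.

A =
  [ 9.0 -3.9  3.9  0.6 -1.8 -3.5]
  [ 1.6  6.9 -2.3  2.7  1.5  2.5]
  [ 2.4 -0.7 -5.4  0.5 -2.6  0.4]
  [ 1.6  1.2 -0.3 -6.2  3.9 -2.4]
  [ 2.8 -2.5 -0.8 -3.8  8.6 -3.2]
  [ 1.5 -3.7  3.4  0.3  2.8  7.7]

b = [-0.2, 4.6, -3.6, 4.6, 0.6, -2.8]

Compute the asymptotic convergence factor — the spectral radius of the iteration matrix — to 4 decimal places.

0.8691

Diagonal D = diag(9, 6.9, -5.4, -6.2, 8.6, 7.7); L, U strict lower/upper.
T_GS = -(D+L)⁻¹U: row 0 first, T[0,3] = -(0.6)/(9) = -0.0667; later rows by forward substitution.
  T[0,:] = [+0.0000  +0.4333  -0.4333  -0.0667  +0.2000  +0.3889]
  T[1,:] = [+0.0000  -0.1005  +0.4338  -0.3758  -0.2638  -0.4525]
  T[2,:] = [+0.0000  +0.2056  -0.2488  +0.1117  -0.3584  +0.3056]
  T[3,:] = [+0.0000  +0.0824  -0.0158  -0.0954  +0.6469  -0.3891]
  T[4,:] = [+0.0000  -0.1147  +0.2371  -0.1193  +0.1107  -0.0296]
  T[5,:] = [+0.0000  -0.1850  +0.3172  -0.1698  -0.0729  -0.4022]
moduli |λ_i(T)| = 0.8691, 0.2834, 0.2834, 0.0935, 0.0935, 0.0000.
ρ = 0.8691; 0.8691 < 1, so it converges for any x₀.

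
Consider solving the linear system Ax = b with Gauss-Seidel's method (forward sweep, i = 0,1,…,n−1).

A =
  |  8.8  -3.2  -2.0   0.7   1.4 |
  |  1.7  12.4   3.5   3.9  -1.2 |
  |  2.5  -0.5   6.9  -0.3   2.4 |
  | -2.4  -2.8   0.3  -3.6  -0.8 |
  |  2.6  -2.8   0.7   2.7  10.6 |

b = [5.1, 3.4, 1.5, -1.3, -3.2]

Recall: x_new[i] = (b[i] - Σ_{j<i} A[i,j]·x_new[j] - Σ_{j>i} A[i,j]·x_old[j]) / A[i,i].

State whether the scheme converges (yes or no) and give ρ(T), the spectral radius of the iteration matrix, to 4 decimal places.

Split A = D + L + U, D = diag(8.8, 12.4, 6.9, -3.6, 10.6).
GS T = -(D+L)⁻¹U: row 0 first, T[0,2] = -(-2)/(8.8) = +0.2273; later rows by forward substitution.
  T[0,:] = [+0.0000, +0.3636, +0.2273, -0.0795, -0.1591]
  T[1,:] = [+0.0000, -0.0499, -0.3134, -0.3036, +0.1186]
  T[2,:] = [+0.0000, -0.1354, -0.1051, +0.0503, -0.2816]
  T[3,:] = [+0.0000, -0.2149, +0.0835, +0.2934, -0.2319]
  T[4,:] = [+0.0000, -0.0387, -0.1529, -0.1387, +0.1480]
|roots of det(T-λI)|: 0.5776, 0.3783, 0.0985, 0.0113, 0.0000.
spectral radius ρ = 0.5776; 0.5776 < 1 ⇒ converges.

yes, ρ = 0.5776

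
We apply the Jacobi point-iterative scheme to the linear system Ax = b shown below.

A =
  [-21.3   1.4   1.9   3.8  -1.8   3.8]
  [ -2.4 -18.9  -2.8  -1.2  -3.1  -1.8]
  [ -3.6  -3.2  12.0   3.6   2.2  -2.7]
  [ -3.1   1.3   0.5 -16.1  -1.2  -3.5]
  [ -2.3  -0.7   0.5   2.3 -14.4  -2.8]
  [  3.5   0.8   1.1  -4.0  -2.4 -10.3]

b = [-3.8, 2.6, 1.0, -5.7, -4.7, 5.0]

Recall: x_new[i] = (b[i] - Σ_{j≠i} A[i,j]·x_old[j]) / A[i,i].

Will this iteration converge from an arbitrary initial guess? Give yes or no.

Let D = diag(-21.3, -18.9, 12, -16.1, -14.4, -10.3); L, U the strict triangles.
Jacobi T = -D⁻¹(L+U): T[1,5] = -(-1.8)/(-18.9) = -0.0952; T[1,1] = 0.
  T[0,:] = [+0.0000, +0.0657, +0.0892, +0.1784, -0.0845, +0.1784]
  T[1,:] = [-0.1270, +0.0000, -0.1481, -0.0635, -0.1640, -0.0952]
  T[2,:] = [+0.3000, +0.2667, +0.0000, -0.3000, -0.1833, +0.2250]
  T[3,:] = [-0.1925, +0.0807, +0.0311, +0.0000, -0.0745, -0.2174]
  T[4,:] = [-0.1597, -0.0486, +0.0347, +0.1597, +0.0000, -0.1944]
  T[5,:] = [+0.3398, +0.0777, +0.1068, -0.3883, -0.2330, +0.0000]
eigenvalue magnitudes: 0.5217, 0.3369, 0.2368, 0.2368, 0.1137, 0.1137.
spectral radius ρ = 0.5217; 0.5217 < 1, so it converges for any x₀.

yes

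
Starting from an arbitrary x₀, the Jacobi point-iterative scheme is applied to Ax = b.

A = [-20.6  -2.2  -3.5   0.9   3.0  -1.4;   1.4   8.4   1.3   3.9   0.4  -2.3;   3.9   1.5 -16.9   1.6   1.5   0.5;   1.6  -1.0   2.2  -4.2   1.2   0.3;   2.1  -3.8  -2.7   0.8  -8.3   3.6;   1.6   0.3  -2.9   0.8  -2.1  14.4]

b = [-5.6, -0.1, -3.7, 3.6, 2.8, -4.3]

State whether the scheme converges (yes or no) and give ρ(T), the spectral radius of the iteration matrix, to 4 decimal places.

Split A = D + L + U, D = diag(-20.6, 8.4, -16.9, -4.2, -8.3, 14.4).
Jacobi: T = -D⁻¹(L+U), T[2,0] = -(3.9)/(-16.9) = +0.2308; T[2,2] = 0.
  T[0,:] = [+0.0000  -0.1068  -0.1699  +0.0437  +0.1456  -0.0680]
  T[1,:] = [-0.1667  +0.0000  -0.1548  -0.4643  -0.0476  +0.2738]
  T[2,:] = [+0.2308  +0.0888  +0.0000  +0.0947  +0.0888  +0.0296]
  T[3,:] = [+0.3810  -0.2381  +0.5238  +0.0000  +0.2857  +0.0714]
  T[4,:] = [+0.2530  -0.4578  -0.3253  +0.0964  +0.0000  +0.4337]
  T[5,:] = [-0.1111  -0.0208  +0.2014  -0.0556  +0.1458  +0.0000]
moduli |λ_i(T)| = 0.6695, 0.4144, 0.3722, 0.3525, 0.3525, 0.1461.
spectral radius ρ = 0.6695; 0.6695 < 1 ⇒ converges.

yes, ρ = 0.6695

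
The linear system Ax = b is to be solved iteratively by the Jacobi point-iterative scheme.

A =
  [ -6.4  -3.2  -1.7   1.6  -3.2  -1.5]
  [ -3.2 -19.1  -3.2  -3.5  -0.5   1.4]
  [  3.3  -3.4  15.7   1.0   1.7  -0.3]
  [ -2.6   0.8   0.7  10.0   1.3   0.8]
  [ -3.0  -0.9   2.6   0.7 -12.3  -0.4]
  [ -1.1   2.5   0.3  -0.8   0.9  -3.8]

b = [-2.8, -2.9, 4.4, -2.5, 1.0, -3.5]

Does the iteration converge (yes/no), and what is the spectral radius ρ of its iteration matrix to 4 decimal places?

A = D + L + U where D = diag(-6.4, -19.1, 15.7, 10, -12.3, -3.8).
Jacobi: T = -D⁻¹(L+U), T[3,0] = -(-2.6)/(10) = +0.2600; T[3,3] = 0.
  T[0,:] = [+0.0000 -0.5000 -0.2656 +0.2500 -0.5000 -0.2344]
  T[1,:] = [-0.1675 +0.0000 -0.1675 -0.1832 -0.0262 +0.0733]
  T[2,:] = [-0.2102 +0.2166 +0.0000 -0.0637 -0.1083 +0.0191]
  T[3,:] = [+0.2600 -0.0800 -0.0700 +0.0000 -0.1300 -0.0800]
  T[4,:] = [-0.2439 -0.0732 +0.2114 +0.0569 +0.0000 -0.0325]
  T[5,:] = [-0.2895 +0.6579 +0.0789 -0.2105 +0.2368 +0.0000]
eigenvalue magnitudes: 0.7813, 0.5010, 0.2233, 0.2233, 0.1614, 0.1614.
spectral radius ρ = 0.7813; 0.7813 < 1, so it converges for any x₀.

yes, ρ = 0.7813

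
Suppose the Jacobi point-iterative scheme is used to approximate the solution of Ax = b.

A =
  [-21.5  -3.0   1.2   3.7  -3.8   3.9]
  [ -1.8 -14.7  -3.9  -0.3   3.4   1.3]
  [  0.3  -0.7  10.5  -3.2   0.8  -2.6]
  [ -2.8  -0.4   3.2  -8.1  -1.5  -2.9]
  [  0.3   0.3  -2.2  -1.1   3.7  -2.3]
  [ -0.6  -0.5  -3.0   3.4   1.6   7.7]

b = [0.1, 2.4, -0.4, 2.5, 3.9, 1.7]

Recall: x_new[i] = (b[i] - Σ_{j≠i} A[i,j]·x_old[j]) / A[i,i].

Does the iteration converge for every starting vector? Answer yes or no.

Write A = D+L+U with D = diag(-21.5, -14.7, 10.5, -8.1, 3.7, 7.7).
Jacobi T = -D⁻¹(L+U): T[3,0] = -(-2.8)/(-8.1) = -0.3457; T[3,3] = 0.
  T[0,:] = [+0.0000  -0.1395  +0.0558  +0.1721  -0.1767  +0.1814]
  T[1,:] = [-0.1224  +0.0000  -0.2653  -0.0204  +0.2313  +0.0884]
  T[2,:] = [-0.0286  +0.0667  +0.0000  +0.3048  -0.0762  +0.2476]
  T[3,:] = [-0.3457  -0.0494  +0.3951  +0.0000  -0.1852  -0.3580]
  T[4,:] = [-0.0811  -0.0811  +0.5946  +0.2973  +0.0000  +0.6216]
  T[5,:] = [+0.0779  +0.0649  +0.3896  -0.4416  -0.2078  +0.0000]
|roots of det(T-λI)|: 0.5205, 0.4353, 0.4353, 0.3430, 0.3430, 0.2782.
ρ(T) = max|λ| = 0.5205; 0.5205 < 1, so it converges for any x₀.

yes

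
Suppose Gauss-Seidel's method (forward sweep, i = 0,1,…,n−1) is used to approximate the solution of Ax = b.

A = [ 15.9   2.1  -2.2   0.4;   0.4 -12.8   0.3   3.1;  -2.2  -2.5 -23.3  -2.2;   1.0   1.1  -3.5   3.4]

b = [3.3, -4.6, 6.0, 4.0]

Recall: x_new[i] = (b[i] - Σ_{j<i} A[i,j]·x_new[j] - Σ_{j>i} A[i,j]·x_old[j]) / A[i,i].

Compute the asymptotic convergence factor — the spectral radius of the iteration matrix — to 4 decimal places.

0.2756

Diagonal D = diag(15.9, -12.8, -23.3, 3.4); L, U strict lower/upper.
T_GS = -(D+L)⁻¹U: row 0 first, T[0,1] = -(2.1)/(15.9) = -0.1321; later rows by forward substitution.
  T[0,:] = [+0.0000 -0.1321 +0.1384 -0.0252]
  T[1,:] = [+0.0000 -0.0041 +0.0278 +0.2414]
  T[2,:] = [+0.0000 +0.0129 -0.0160 -0.1179]
  T[3,:] = [+0.0000 +0.0535 -0.0662 -0.1921]
|eigenvalues of T|: 0.2756, 0.0579, 0.0054, 0.0000.
ρ(T) = max|λ| = 0.2756; 0.2756 < 1 ⇒ converges.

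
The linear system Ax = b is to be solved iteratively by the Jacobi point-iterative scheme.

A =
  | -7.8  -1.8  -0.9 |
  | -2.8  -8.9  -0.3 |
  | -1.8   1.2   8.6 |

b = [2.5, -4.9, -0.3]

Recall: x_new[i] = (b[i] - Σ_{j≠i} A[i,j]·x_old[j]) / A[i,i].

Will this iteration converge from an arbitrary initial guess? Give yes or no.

Write A = D+L+U with D = diag(-7.8, -8.9, 8.6).
Jacobi T = -D⁻¹(L+U): T[0,1] = -(-1.8)/(-7.8) = -0.2308; T[0,0] = 0.
  T[0,:] = [+0.0000 -0.2308 -0.1154]
  T[1,:] = [-0.3146 +0.0000 -0.0337]
  T[2,:] = [+0.2093 -0.1395 +0.0000]
moduli |λ_i(T)| = 0.2578, 0.1863, 0.0716.
ρ(T) = max|λ| = 0.2578; 0.2578 < 1, so it converges for any x₀.

yes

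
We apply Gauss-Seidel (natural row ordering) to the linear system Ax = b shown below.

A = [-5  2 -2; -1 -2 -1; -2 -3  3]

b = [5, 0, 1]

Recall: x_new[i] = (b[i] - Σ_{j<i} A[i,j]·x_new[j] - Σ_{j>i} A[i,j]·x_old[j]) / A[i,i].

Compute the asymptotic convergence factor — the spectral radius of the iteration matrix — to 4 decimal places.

A = D + L + U where D = diag(-5, -2, 3).
GS T = -(D+L)⁻¹U: row 0 first, T[0,2] = -(-2)/(-5) = -0.4000; later rows by forward substitution.
  T[0,:] = [+0.0000 +0.4000 -0.4000]
  T[1,:] = [+0.0000 -0.2000 -0.3000]
  T[2,:] = [+0.0000 +0.0667 -0.5667]
|eigenvalues of T|: 0.5000, 0.2667, 0.0000.
spectral radius ρ = 0.5000; 0.5000 < 1 ⇒ converges.

0.5000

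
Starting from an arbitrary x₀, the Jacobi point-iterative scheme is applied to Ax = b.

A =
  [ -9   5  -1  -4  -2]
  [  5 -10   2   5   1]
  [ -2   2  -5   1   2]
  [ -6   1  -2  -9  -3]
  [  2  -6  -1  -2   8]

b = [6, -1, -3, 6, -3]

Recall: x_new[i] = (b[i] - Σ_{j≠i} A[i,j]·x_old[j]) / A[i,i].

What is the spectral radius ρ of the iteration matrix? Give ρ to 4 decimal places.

Let D = diag(-9, -10, -5, -9, 8); L, U the strict triangles.
Jacobi T = -D⁻¹(L+U): T[4,3] = -(-2)/(8) = +0.2500; T[4,4] = 0.
  T[0,:] = [+0.0000  +0.5556  -0.1111  -0.4444  -0.2222]
  T[1,:] = [+0.5000  +0.0000  +0.2000  +0.5000  +0.1000]
  T[2,:] = [-0.4000  +0.4000  +0.0000  +0.2000  +0.4000]
  T[3,:] = [-0.6667  +0.1111  -0.2222  +0.0000  -0.3333]
  T[4,:] = [-0.2500  +0.7500  +0.1250  +0.2500  +0.0000]
eigenvalue magnitudes: 1.1267, 0.5526, 0.5526, 0.4694, 0.1806.
ρ(T) = max|λ| = 1.1267; 1.1267 > 1 ⇒ diverges.

1.1267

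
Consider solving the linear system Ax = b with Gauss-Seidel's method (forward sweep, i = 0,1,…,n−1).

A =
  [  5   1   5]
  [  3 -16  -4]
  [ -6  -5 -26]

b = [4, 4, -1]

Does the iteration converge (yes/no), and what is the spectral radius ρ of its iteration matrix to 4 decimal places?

yes, ρ = 0.2265

Diagonal D = diag(5, -16, -26); L, U strict lower/upper.
Gauss-Seidel: T = -(D+L)⁻¹U, row 0 first, T[0,2] = -(5)/(5) = -1.0000; later rows by forward substitution.
  T[0,:] = [+0.0000  -0.2000  -1.0000]
  T[1,:] = [+0.0000  -0.0375  -0.4375]
  T[2,:] = [+0.0000  +0.0534  +0.3149]
|eigenvalues of T|: 0.2265, 0.0510, 0.0000.
ρ(T) = max|λ| = 0.2265; 0.2265 < 1, so it converges for any x₀.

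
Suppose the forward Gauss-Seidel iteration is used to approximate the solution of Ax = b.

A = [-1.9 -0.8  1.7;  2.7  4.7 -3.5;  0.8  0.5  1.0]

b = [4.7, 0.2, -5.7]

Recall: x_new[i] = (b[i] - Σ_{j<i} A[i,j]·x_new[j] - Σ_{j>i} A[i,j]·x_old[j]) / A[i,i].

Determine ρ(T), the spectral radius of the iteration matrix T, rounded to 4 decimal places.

Diagonal D = diag(-1.9, 4.7, 1); L, U strict lower/upper.
T_GS = -(D+L)⁻¹U: row 0 first, T[0,2] = -(1.7)/(-1.9) = +0.8947; later rows by forward substitution.
  T[0,:] = [+0.0000  -0.4211  +0.8947]
  T[1,:] = [+0.0000  +0.2419  +0.2307]
  T[2,:] = [+0.0000  +0.2159  -0.8311]
moduli |λ_i(T)| = 0.8757, 0.2864, 0.0000.
spectral radius ρ = 0.8757; 0.8757 < 1, so it converges for any x₀.

0.8757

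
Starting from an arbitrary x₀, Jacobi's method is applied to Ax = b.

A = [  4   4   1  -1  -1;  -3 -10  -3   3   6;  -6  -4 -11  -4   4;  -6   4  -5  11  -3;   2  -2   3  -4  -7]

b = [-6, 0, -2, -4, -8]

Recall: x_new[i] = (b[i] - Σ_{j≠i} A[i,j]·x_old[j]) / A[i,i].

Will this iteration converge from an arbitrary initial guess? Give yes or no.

A = D + L + U where D = diag(4, -10, -11, 11, -7).
Jacobi: T = -D⁻¹(L+U), T[1,2] = -(-3)/(-10) = -0.3000; T[1,1] = 0.
  T[0,:] = [+0.0000  -1.0000  -0.2500  +0.2500  +0.2500]
  T[1,:] = [-0.3000  +0.0000  -0.3000  +0.3000  +0.6000]
  T[2,:] = [-0.5455  -0.3636  +0.0000  -0.3636  +0.3636]
  T[3,:] = [+0.5455  -0.3636  +0.4545  +0.0000  +0.2727]
  T[4,:] = [+0.2857  -0.2857  +0.4286  -0.5714  +0.0000]
|roots of det(T-λI)|: 1.1902, 0.8193, 0.8193, 0.4928, 0.1836.
ρ(T) = max|λ| = 1.1902; 1.1902 > 1, so it fails to converge.

no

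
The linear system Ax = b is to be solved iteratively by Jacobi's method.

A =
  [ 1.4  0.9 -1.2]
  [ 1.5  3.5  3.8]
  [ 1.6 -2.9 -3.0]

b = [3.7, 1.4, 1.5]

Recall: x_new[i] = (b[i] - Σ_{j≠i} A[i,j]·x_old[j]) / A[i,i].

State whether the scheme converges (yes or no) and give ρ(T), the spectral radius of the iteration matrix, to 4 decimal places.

Write A = D+L+U with D = diag(1.4, 3.5, -3).
T_J = -D⁻¹(L+U): T[0,2] = -(-1.2)/(1.4) = +0.8571; T[0,0] = 0.
  T[0,:] = [+0.0000  -0.6429  +0.8571]
  T[1,:] = [-0.4286  +0.0000  -1.0857]
  T[2,:] = [+0.5333  -0.9667  +0.0000]
|eigenvalues of T|: 1.5051, 1.0409, 0.4643.
ρ(T) = max|λ| = 1.5051; 1.5051 > 1: divergent.

no, ρ = 1.5051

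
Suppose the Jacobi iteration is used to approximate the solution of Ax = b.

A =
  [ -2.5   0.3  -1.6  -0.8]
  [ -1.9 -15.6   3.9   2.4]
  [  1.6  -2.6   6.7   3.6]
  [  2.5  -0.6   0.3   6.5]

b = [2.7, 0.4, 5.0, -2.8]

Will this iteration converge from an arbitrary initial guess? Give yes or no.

Let D = diag(-2.5, -15.6, 6.7, 6.5); L, U the strict triangles.
Jacobi T = -D⁻¹(L+U): T[1,0] = -(-1.9)/(-15.6) = -0.1218; T[1,1] = 0.
  T[0,:] = [+0.0000, +0.1200, -0.6400, -0.3200]
  T[1,:] = [-0.1218, +0.0000, +0.2500, +0.1538]
  T[2,:] = [-0.2388, +0.3881, +0.0000, -0.5373]
  T[3,:] = [-0.3846, +0.0923, -0.0462, +0.0000]
|eigenvalues of T|: 0.7602, 0.3903, 0.3903, 0.0393.
ρ = 0.7602; 0.7602 < 1, so it converges for any x₀.

yes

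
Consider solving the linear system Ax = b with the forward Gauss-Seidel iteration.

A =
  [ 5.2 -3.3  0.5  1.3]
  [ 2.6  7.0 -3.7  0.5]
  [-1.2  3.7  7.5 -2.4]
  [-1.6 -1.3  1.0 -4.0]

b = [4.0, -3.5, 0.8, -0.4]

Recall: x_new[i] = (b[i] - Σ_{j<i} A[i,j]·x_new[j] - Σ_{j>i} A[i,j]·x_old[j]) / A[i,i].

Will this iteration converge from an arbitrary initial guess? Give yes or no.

yes

Write A = D+L+U with D = diag(5.2, 7, 7.5, -4).
Gauss-Seidel: T = -(D+L)⁻¹U, row 0 first, T[0,2] = -(0.5)/(5.2) = -0.0962; later rows by forward substitution.
  T[0,:] = [+0.0000, +0.6346, -0.0962, -0.2500]
  T[1,:] = [+0.0000, -0.2357, +0.5643, +0.0214]
  T[2,:] = [+0.0000, +0.2178, -0.2938, +0.2694]
  T[3,:] = [+0.0000, -0.1228, -0.2184, +0.1604]
|λ(T)| sorted: 0.6106, 0.2652, 0.2652, 0.0000.
spectral radius ρ = 0.6106; 0.6106 < 1 ⇒ converges.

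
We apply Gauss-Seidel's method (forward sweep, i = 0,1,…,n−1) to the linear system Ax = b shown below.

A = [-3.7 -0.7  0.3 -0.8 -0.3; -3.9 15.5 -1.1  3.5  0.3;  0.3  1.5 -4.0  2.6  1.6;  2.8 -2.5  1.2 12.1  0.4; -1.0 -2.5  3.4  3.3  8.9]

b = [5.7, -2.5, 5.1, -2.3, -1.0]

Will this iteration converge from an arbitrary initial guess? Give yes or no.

Let D = diag(-3.7, 15.5, -4, 12.1, 8.9); L, U the strict triangles.
GS T = -(D+L)⁻¹U: row 0 first, T[0,1] = -(-0.7)/(-3.7) = -0.1892; later rows by forward substitution.
  T[0,:] = [+0.0000  -0.1892  +0.0811  -0.2162  -0.0811]
  T[1,:] = [+0.0000  -0.0476  +0.0914  -0.2802  -0.0398]
  T[2,:] = [+0.0000  -0.0320  +0.0403  +0.5287  +0.3790]
  T[3,:] = [+0.0000  +0.0371  -0.0039  -0.0603  -0.0601]
  T[4,:] = [+0.0000  -0.0362  +0.0208  -0.2826  -0.1428]
moduli |λ_i(T)| = 0.2358, 0.0607, 0.0607, 0.0374, 0.0000.
ρ = 0.2358; 0.2358 < 1, so it converges for any x₀.

yes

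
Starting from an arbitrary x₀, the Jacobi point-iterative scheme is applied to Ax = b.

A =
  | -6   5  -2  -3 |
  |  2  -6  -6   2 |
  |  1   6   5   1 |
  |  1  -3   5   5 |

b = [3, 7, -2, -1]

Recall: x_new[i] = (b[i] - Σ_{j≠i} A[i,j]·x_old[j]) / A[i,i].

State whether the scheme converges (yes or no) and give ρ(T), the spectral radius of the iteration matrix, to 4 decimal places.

no, ρ = 1.4887

A = D + L + U where D = diag(-6, -6, 5, 5).
Jacobi: T = -D⁻¹(L+U), T[1,2] = -(-6)/(-6) = -1.0000; T[1,1] = 0.
  T[0,:] = [+0.0000 +0.8333 -0.3333 -0.5000]
  T[1,:] = [+0.3333 +0.0000 -1.0000 +0.3333]
  T[2,:] = [-0.2000 -1.2000 +0.0000 -0.2000]
  T[3,:] = [-0.2000 +0.6000 -1.0000 +0.0000]
|λ(T)| sorted: 1.4887, 1.0702, 0.7749, 0.3564.
ρ(T) = max|λ| = 1.4887; 1.4887 > 1, so it fails to converge.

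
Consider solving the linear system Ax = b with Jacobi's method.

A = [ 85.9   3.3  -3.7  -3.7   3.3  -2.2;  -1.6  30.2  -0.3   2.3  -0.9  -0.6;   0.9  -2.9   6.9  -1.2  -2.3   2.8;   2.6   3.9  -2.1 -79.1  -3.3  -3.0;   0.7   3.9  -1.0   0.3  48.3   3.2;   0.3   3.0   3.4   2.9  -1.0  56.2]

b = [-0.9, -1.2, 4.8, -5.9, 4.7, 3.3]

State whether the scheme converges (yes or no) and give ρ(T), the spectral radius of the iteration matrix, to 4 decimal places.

yes, ρ = 0.1953

A = D + L + U where D = diag(85.9, 30.2, 6.9, -79.1, 48.3, 56.2).
T_J = -D⁻¹(L+U): T[3,5] = -(-3)/(-79.1) = -0.0379; T[3,3] = 0.
  T[0,:] = [+0.0000  -0.0384  +0.0431  +0.0431  -0.0384  +0.0256]
  T[1,:] = [+0.0530  +0.0000  +0.0099  -0.0762  +0.0298  +0.0199]
  T[2,:] = [-0.1304  +0.4203  +0.0000  +0.1739  +0.3333  -0.4058]
  T[3,:] = [+0.0329  +0.0493  -0.0265  +0.0000  -0.0417  -0.0379]
  T[4,:] = [-0.0145  -0.0807  +0.0207  -0.0062  +0.0000  -0.0663]
  T[5,:] = [-0.0053  -0.0534  -0.0605  -0.0516  +0.0178  +0.0000]
eigenvalue magnitudes: 0.1953, 0.1453, 0.1453, 0.0851, 0.0851, 0.0200.
spectral radius ρ = 0.1953; 0.1953 < 1 ⇒ converges.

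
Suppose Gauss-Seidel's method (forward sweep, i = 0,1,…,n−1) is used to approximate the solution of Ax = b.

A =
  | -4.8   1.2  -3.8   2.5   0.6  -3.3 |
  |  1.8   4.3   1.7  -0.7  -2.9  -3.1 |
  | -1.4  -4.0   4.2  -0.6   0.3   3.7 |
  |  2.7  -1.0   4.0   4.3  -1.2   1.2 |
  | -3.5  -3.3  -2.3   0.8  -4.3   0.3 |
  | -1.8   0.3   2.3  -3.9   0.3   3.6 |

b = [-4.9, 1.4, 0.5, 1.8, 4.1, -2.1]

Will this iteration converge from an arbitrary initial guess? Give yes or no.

A = D + L + U where D = diag(-4.8, 4.3, 4.2, 4.3, -4.3, 3.6).
Gauss-Seidel: T = -(D+L)⁻¹U, row 0 first, T[0,3] = -(2.5)/(-4.8) = +0.5208; later rows by forward substitution.
  T[0,:] = [+0.0000  +0.2500  -0.7917  +0.5208  +0.1250  -0.6875]
  T[1,:] = [+0.0000  -0.1047  -0.0640  -0.0552  +0.6221  +1.0087]
  T[2,:] = [+0.0000  -0.0163  -0.3248  +0.2639  +0.5627  -0.1494]
  T[3,:] = [+0.0000  -0.1661  +0.7844  -0.5853  -0.1782  +0.5262]
  T[4,:] = [+0.0000  -0.1453  +1.0131  -0.6316  -0.9133  +0.0331]
  T[5,:] = [+0.0000  -0.0237  +0.5823  -0.4850  -0.4658  +0.2350]
eigenvalue magnitudes: 1.4092, 0.3856, 0.2273, 0.1339, 0.0083, 0.0000.
spectral radius ρ = 1.4092; 1.4092 > 1: divergent.

no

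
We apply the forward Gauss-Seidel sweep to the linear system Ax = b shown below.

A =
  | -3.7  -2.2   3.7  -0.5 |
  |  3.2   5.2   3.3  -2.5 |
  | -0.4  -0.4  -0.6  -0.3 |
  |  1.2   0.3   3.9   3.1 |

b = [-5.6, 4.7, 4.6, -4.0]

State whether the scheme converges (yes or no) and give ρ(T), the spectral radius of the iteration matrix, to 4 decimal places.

Split A = D + L + U, D = diag(-3.7, 5.2, -0.6, 3.1).
Gauss-Seidel: T = -(D+L)⁻¹U, row 0 first, T[0,3] = -(-0.5)/(-3.7) = -0.1351; later rows by forward substitution.
  T[0,:] = [+0.0000 -0.5946 +1.0000 -0.1351]
  T[1,:] = [+0.0000 +0.3659 -1.2500 +0.5639]
  T[2,:] = [+0.0000 +0.1525 +0.1667 -0.7859]
  T[3,:] = [+0.0000 +0.0030 -0.4758 +0.9864]
|eigenvalues of T|: 1.2435, 0.2423, 0.2423, 0.0000.
spectral radius ρ = 1.2435; 1.2435 > 1 ⇒ diverges.

no, ρ = 1.2435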